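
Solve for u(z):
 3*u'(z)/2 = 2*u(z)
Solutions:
 u(z) = C1*exp(4*z/3)


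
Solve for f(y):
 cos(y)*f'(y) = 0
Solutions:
 f(y) = C1


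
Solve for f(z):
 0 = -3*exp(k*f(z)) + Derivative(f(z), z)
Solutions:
 f(z) = Piecewise((log(-1/(C1*k + 3*k*z))/k, Ne(k, 0)), (nan, True))
 f(z) = Piecewise((C1 + 3*z, Eq(k, 0)), (nan, True))


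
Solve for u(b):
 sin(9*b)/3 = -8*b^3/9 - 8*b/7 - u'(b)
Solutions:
 u(b) = C1 - 2*b^4/9 - 4*b^2/7 + cos(9*b)/27


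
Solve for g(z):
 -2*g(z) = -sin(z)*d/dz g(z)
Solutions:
 g(z) = C1*(cos(z) - 1)/(cos(z) + 1)


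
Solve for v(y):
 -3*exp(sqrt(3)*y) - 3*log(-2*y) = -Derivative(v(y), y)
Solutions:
 v(y) = C1 + 3*y*log(-y) + 3*y*(-1 + log(2)) + sqrt(3)*exp(sqrt(3)*y)


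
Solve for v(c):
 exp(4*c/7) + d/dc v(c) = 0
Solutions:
 v(c) = C1 - 7*exp(4*c/7)/4


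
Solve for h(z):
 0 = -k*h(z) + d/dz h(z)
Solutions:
 h(z) = C1*exp(k*z)


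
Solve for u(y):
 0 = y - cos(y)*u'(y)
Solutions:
 u(y) = C1 + Integral(y/cos(y), y)


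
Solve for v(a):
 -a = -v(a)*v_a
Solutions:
 v(a) = -sqrt(C1 + a^2)
 v(a) = sqrt(C1 + a^2)


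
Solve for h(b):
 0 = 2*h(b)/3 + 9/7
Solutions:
 h(b) = -27/14


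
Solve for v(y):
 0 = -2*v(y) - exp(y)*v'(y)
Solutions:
 v(y) = C1*exp(2*exp(-y))


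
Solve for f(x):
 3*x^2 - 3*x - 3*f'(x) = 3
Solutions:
 f(x) = C1 + x^3/3 - x^2/2 - x


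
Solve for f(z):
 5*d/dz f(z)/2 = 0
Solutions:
 f(z) = C1


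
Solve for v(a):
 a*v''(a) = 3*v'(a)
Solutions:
 v(a) = C1 + C2*a^4


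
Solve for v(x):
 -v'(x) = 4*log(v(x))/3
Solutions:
 li(v(x)) = C1 - 4*x/3


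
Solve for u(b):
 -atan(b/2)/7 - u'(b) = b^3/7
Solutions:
 u(b) = C1 - b^4/28 - b*atan(b/2)/7 + log(b^2 + 4)/7


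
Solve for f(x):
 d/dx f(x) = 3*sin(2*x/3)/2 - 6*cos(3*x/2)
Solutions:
 f(x) = C1 - 4*sin(3*x/2) - 9*cos(2*x/3)/4


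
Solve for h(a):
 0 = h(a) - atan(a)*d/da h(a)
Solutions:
 h(a) = C1*exp(Integral(1/atan(a), a))


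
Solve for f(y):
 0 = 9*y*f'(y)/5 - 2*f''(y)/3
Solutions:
 f(y) = C1 + C2*erfi(3*sqrt(15)*y/10)


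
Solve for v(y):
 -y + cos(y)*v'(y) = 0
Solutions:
 v(y) = C1 + Integral(y/cos(y), y)


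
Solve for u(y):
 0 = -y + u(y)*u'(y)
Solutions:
 u(y) = -sqrt(C1 + y^2)
 u(y) = sqrt(C1 + y^2)


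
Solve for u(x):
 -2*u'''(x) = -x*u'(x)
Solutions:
 u(x) = C1 + Integral(C2*airyai(2^(2/3)*x/2) + C3*airybi(2^(2/3)*x/2), x)


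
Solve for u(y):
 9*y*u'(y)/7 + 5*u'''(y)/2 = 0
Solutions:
 u(y) = C1 + Integral(C2*airyai(-18^(1/3)*35^(2/3)*y/35) + C3*airybi(-18^(1/3)*35^(2/3)*y/35), y)


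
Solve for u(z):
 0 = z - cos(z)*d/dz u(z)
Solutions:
 u(z) = C1 + Integral(z/cos(z), z)


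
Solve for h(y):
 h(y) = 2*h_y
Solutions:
 h(y) = C1*exp(y/2)


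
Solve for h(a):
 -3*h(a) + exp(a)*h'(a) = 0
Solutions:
 h(a) = C1*exp(-3*exp(-a))


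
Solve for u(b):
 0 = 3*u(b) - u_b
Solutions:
 u(b) = C1*exp(3*b)


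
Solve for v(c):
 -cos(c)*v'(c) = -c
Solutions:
 v(c) = C1 + Integral(c/cos(c), c)


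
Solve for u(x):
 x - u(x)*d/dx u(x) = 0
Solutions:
 u(x) = -sqrt(C1 + x^2)
 u(x) = sqrt(C1 + x^2)


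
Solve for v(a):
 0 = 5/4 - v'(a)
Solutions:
 v(a) = C1 + 5*a/4


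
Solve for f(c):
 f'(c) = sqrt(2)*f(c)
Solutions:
 f(c) = C1*exp(sqrt(2)*c)


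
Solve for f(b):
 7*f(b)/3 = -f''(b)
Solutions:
 f(b) = C1*sin(sqrt(21)*b/3) + C2*cos(sqrt(21)*b/3)


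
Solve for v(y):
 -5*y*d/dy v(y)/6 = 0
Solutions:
 v(y) = C1


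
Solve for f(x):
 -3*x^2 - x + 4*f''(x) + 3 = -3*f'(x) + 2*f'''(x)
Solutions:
 f(x) = C1 + C2*exp(x*(1 - sqrt(10)/2)) + C3*exp(x*(1 + sqrt(10)/2)) + x^3/3 - 7*x^2/6 + 31*x/9


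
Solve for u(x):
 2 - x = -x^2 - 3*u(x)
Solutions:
 u(x) = -x^2/3 + x/3 - 2/3


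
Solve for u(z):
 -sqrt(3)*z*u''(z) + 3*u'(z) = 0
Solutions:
 u(z) = C1 + C2*z^(1 + sqrt(3))


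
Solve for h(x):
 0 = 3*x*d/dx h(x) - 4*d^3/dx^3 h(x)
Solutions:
 h(x) = C1 + Integral(C2*airyai(6^(1/3)*x/2) + C3*airybi(6^(1/3)*x/2), x)


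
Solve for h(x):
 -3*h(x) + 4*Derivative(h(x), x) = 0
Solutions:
 h(x) = C1*exp(3*x/4)


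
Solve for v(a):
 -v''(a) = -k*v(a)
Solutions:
 v(a) = C1*exp(-a*sqrt(k)) + C2*exp(a*sqrt(k))


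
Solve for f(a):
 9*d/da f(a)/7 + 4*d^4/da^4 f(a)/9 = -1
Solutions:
 f(a) = C1 + C4*exp(-3*294^(1/3)*a/14) - 7*a/9 + (C2*sin(3*3^(5/6)*98^(1/3)*a/28) + C3*cos(3*3^(5/6)*98^(1/3)*a/28))*exp(3*294^(1/3)*a/28)


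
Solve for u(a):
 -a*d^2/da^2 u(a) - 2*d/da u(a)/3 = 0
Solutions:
 u(a) = C1 + C2*a^(1/3)


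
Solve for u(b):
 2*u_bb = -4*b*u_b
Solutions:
 u(b) = C1 + C2*erf(b)


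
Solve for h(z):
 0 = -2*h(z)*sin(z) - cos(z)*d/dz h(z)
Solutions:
 h(z) = C1*cos(z)^2


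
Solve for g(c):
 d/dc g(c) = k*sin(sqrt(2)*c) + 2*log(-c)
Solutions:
 g(c) = C1 + 2*c*log(-c) - 2*c - sqrt(2)*k*cos(sqrt(2)*c)/2


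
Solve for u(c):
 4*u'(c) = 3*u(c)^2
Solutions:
 u(c) = -4/(C1 + 3*c)


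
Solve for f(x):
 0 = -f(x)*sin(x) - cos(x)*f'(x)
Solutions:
 f(x) = C1*cos(x)


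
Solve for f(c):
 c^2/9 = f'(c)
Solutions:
 f(c) = C1 + c^3/27


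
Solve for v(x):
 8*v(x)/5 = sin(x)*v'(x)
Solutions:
 v(x) = C1*(cos(x) - 1)^(4/5)/(cos(x) + 1)^(4/5)


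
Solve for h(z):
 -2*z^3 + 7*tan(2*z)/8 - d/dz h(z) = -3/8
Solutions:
 h(z) = C1 - z^4/2 + 3*z/8 - 7*log(cos(2*z))/16


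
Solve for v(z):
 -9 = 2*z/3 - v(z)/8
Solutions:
 v(z) = 16*z/3 + 72


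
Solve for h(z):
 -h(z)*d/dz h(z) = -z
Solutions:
 h(z) = -sqrt(C1 + z^2)
 h(z) = sqrt(C1 + z^2)


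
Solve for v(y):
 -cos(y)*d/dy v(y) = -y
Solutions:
 v(y) = C1 + Integral(y/cos(y), y)


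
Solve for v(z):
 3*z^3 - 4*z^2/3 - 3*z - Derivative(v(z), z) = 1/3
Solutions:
 v(z) = C1 + 3*z^4/4 - 4*z^3/9 - 3*z^2/2 - z/3


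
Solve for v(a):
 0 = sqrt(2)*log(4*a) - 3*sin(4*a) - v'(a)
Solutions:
 v(a) = C1 + sqrt(2)*a*(log(a) - 1) + 2*sqrt(2)*a*log(2) + 3*cos(4*a)/4


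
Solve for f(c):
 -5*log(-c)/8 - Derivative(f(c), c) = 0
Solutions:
 f(c) = C1 - 5*c*log(-c)/8 + 5*c/8


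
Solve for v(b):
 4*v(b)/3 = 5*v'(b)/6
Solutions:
 v(b) = C1*exp(8*b/5)


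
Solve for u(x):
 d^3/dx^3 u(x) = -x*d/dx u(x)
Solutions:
 u(x) = C1 + Integral(C2*airyai(-x) + C3*airybi(-x), x)


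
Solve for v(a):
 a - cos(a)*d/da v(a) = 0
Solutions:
 v(a) = C1 + Integral(a/cos(a), a)


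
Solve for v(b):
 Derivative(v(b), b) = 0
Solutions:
 v(b) = C1


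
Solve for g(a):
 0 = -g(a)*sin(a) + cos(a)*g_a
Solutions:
 g(a) = C1/cos(a)


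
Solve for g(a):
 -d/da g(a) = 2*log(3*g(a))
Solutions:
 Integral(1/(log(_y) + log(3)), (_y, g(a)))/2 = C1 - a


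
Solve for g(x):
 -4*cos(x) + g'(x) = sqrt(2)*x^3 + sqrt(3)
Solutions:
 g(x) = C1 + sqrt(2)*x^4/4 + sqrt(3)*x + 4*sin(x)


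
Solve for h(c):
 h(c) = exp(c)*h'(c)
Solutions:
 h(c) = C1*exp(-exp(-c))


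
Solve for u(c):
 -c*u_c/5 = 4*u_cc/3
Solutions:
 u(c) = C1 + C2*erf(sqrt(30)*c/20)


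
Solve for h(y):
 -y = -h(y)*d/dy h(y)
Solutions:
 h(y) = -sqrt(C1 + y^2)
 h(y) = sqrt(C1 + y^2)


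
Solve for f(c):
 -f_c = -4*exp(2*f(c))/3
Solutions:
 f(c) = log(-1/(C1 + 4*c))/2 - log(2) + log(6)/2
 f(c) = log(-sqrt(-1/(C1 + 4*c))) - log(2) + log(6)/2


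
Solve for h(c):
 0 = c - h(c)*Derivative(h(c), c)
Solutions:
 h(c) = -sqrt(C1 + c^2)
 h(c) = sqrt(C1 + c^2)


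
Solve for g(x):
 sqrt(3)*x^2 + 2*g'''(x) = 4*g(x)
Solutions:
 g(x) = C3*exp(2^(1/3)*x) + sqrt(3)*x^2/4 + (C1*sin(2^(1/3)*sqrt(3)*x/2) + C2*cos(2^(1/3)*sqrt(3)*x/2))*exp(-2^(1/3)*x/2)


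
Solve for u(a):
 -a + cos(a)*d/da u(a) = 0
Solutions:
 u(a) = C1 + Integral(a/cos(a), a)


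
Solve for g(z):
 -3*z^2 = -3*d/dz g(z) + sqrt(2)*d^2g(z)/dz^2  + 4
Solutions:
 g(z) = C1 + C2*exp(3*sqrt(2)*z/2) + z^3/3 + sqrt(2)*z^2/3 + 16*z/9


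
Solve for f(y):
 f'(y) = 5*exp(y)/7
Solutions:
 f(y) = C1 + 5*exp(y)/7


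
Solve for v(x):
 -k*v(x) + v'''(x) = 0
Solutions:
 v(x) = C1*exp(k^(1/3)*x) + C2*exp(k^(1/3)*x*(-1 + sqrt(3)*I)/2) + C3*exp(-k^(1/3)*x*(1 + sqrt(3)*I)/2)


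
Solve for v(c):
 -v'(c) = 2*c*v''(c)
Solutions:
 v(c) = C1 + C2*sqrt(c)


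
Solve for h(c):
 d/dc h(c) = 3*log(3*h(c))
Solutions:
 -Integral(1/(log(_y) + log(3)), (_y, h(c)))/3 = C1 - c


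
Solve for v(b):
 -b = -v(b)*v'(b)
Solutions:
 v(b) = -sqrt(C1 + b^2)
 v(b) = sqrt(C1 + b^2)


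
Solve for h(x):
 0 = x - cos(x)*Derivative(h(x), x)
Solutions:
 h(x) = C1 + Integral(x/cos(x), x)


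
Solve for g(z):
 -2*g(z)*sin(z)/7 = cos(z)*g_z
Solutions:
 g(z) = C1*cos(z)^(2/7)


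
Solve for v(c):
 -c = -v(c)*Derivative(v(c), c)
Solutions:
 v(c) = -sqrt(C1 + c^2)
 v(c) = sqrt(C1 + c^2)


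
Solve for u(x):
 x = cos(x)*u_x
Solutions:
 u(x) = C1 + Integral(x/cos(x), x)


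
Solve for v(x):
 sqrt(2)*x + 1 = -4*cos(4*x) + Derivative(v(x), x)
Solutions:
 v(x) = C1 + sqrt(2)*x^2/2 + x + sin(4*x)


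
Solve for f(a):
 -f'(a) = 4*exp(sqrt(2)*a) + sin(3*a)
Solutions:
 f(a) = C1 - 2*sqrt(2)*exp(sqrt(2)*a) + cos(3*a)/3


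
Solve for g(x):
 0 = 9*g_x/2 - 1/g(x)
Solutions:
 g(x) = -sqrt(C1 + 4*x)/3
 g(x) = sqrt(C1 + 4*x)/3


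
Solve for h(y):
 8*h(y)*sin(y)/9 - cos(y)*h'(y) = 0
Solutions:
 h(y) = C1/cos(y)^(8/9)


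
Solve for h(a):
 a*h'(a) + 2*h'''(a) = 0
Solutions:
 h(a) = C1 + Integral(C2*airyai(-2^(2/3)*a/2) + C3*airybi(-2^(2/3)*a/2), a)


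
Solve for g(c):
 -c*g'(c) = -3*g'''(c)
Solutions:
 g(c) = C1 + Integral(C2*airyai(3^(2/3)*c/3) + C3*airybi(3^(2/3)*c/3), c)


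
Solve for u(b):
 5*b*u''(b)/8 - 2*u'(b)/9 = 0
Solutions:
 u(b) = C1 + C2*b^(61/45)


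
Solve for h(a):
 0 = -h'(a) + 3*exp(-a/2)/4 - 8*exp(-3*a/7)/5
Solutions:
 h(a) = C1 - 3*exp(-a/2)/2 + 56*exp(-3*a/7)/15


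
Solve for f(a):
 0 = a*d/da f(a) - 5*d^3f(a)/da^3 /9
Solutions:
 f(a) = C1 + Integral(C2*airyai(15^(2/3)*a/5) + C3*airybi(15^(2/3)*a/5), a)


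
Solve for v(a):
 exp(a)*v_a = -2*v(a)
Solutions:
 v(a) = C1*exp(2*exp(-a))


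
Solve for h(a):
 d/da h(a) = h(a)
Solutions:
 h(a) = C1*exp(a)


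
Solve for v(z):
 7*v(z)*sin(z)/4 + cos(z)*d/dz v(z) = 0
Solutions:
 v(z) = C1*cos(z)^(7/4)


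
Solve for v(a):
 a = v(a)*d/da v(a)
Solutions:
 v(a) = -sqrt(C1 + a^2)
 v(a) = sqrt(C1 + a^2)


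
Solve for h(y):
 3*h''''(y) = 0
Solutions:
 h(y) = C1 + C2*y + C3*y^2 + C4*y^3


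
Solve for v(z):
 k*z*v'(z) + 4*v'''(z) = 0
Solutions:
 v(z) = C1 + Integral(C2*airyai(2^(1/3)*z*(-k)^(1/3)/2) + C3*airybi(2^(1/3)*z*(-k)^(1/3)/2), z)


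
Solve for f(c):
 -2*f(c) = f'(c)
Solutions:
 f(c) = C1*exp(-2*c)


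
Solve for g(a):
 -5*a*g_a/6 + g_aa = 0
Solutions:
 g(a) = C1 + C2*erfi(sqrt(15)*a/6)


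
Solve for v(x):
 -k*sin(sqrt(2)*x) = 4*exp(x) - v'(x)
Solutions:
 v(x) = C1 - sqrt(2)*k*cos(sqrt(2)*x)/2 + 4*exp(x)


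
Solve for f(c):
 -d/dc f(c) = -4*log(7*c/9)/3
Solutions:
 f(c) = C1 + 4*c*log(c)/3 - 8*c*log(3)/3 - 4*c/3 + 4*c*log(7)/3


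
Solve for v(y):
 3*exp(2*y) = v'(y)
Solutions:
 v(y) = C1 + 3*exp(2*y)/2


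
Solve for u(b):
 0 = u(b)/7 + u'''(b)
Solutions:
 u(b) = C3*exp(-7^(2/3)*b/7) + (C1*sin(sqrt(3)*7^(2/3)*b/14) + C2*cos(sqrt(3)*7^(2/3)*b/14))*exp(7^(2/3)*b/14)


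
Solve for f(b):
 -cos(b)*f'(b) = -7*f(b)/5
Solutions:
 f(b) = C1*(sin(b) + 1)^(7/10)/(sin(b) - 1)^(7/10)


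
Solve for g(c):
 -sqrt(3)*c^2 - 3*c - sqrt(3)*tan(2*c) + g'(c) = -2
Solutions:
 g(c) = C1 + sqrt(3)*c^3/3 + 3*c^2/2 - 2*c - sqrt(3)*log(cos(2*c))/2


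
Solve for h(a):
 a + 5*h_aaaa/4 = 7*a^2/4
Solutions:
 h(a) = C1 + C2*a + C3*a^2 + C4*a^3 + 7*a^6/1800 - a^5/150


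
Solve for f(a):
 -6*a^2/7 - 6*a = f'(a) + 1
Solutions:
 f(a) = C1 - 2*a^3/7 - 3*a^2 - a


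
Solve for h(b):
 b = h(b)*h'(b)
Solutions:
 h(b) = -sqrt(C1 + b^2)
 h(b) = sqrt(C1 + b^2)


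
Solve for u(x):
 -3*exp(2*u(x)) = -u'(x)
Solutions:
 u(x) = log(-sqrt(-1/(C1 + 3*x))) - log(2)/2
 u(x) = log(-1/(C1 + 3*x))/2 - log(2)/2


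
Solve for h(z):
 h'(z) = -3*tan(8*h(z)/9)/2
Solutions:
 h(z) = -9*asin(C1*exp(-4*z/3))/8 + 9*pi/8
 h(z) = 9*asin(C1*exp(-4*z/3))/8


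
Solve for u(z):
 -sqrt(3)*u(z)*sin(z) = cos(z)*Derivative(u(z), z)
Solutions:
 u(z) = C1*cos(z)^(sqrt(3))


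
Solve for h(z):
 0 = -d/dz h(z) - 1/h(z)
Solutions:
 h(z) = -sqrt(C1 - 2*z)
 h(z) = sqrt(C1 - 2*z)


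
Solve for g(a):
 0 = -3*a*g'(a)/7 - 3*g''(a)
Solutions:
 g(a) = C1 + C2*erf(sqrt(14)*a/14)


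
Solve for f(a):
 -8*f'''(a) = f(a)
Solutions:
 f(a) = C3*exp(-a/2) + (C1*sin(sqrt(3)*a/4) + C2*cos(sqrt(3)*a/4))*exp(a/4)


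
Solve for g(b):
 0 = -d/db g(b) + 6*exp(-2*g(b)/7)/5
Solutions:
 g(b) = 7*log(-sqrt(C1 + 6*b)) - 7*log(35) + 7*log(70)/2
 g(b) = 7*log(C1 + 6*b)/2 - 7*log(35) + 7*log(70)/2


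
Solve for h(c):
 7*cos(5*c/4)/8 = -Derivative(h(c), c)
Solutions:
 h(c) = C1 - 7*sin(5*c/4)/10


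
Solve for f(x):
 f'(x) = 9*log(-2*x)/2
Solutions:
 f(x) = C1 + 9*x*log(-x)/2 + 9*x*(-1 + log(2))/2


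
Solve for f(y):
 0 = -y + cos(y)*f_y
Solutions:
 f(y) = C1 + Integral(y/cos(y), y)


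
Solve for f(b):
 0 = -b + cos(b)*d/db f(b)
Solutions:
 f(b) = C1 + Integral(b/cos(b), b)


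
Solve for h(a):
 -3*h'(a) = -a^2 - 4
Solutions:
 h(a) = C1 + a^3/9 + 4*a/3


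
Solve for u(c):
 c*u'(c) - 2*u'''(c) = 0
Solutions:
 u(c) = C1 + Integral(C2*airyai(2^(2/3)*c/2) + C3*airybi(2^(2/3)*c/2), c)


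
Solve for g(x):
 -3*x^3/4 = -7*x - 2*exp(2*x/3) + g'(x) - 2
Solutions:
 g(x) = C1 - 3*x^4/16 + 7*x^2/2 + 2*x + 3*exp(2*x/3)


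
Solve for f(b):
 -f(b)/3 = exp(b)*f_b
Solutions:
 f(b) = C1*exp(exp(-b)/3)


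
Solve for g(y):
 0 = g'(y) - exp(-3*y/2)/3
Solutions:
 g(y) = C1 - 2*exp(-3*y/2)/9


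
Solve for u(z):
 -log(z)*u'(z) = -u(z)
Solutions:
 u(z) = C1*exp(li(z))


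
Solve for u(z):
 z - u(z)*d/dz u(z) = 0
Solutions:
 u(z) = -sqrt(C1 + z^2)
 u(z) = sqrt(C1 + z^2)


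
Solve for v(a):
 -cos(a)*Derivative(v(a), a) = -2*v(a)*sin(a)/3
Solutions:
 v(a) = C1/cos(a)^(2/3)


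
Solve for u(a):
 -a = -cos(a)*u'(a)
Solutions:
 u(a) = C1 + Integral(a/cos(a), a)


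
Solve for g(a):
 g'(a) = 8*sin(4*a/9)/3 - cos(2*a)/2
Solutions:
 g(a) = C1 - sin(2*a)/4 - 6*cos(4*a/9)


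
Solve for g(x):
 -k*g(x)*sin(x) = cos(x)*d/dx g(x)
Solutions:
 g(x) = C1*exp(k*log(cos(x)))


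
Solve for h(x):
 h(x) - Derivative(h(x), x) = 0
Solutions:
 h(x) = C1*exp(x)


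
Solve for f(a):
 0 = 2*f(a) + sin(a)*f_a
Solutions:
 f(a) = C1*(cos(a) + 1)/(cos(a) - 1)


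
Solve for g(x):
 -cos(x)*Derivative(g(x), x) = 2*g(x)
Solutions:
 g(x) = C1*(sin(x) - 1)/(sin(x) + 1)


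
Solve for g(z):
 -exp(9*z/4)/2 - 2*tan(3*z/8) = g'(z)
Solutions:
 g(z) = C1 - 2*exp(9*z/4)/9 + 16*log(cos(3*z/8))/3


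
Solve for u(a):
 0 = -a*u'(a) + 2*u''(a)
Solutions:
 u(a) = C1 + C2*erfi(a/2)


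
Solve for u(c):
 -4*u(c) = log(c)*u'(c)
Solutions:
 u(c) = C1*exp(-4*li(c))


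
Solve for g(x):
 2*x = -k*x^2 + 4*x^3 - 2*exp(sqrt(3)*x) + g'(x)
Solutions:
 g(x) = C1 + k*x^3/3 - x^4 + x^2 + 2*sqrt(3)*exp(sqrt(3)*x)/3


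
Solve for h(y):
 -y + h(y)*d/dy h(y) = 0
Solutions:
 h(y) = -sqrt(C1 + y^2)
 h(y) = sqrt(C1 + y^2)


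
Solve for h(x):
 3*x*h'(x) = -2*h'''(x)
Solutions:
 h(x) = C1 + Integral(C2*airyai(-2^(2/3)*3^(1/3)*x/2) + C3*airybi(-2^(2/3)*3^(1/3)*x/2), x)


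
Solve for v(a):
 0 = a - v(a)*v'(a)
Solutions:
 v(a) = -sqrt(C1 + a^2)
 v(a) = sqrt(C1 + a^2)


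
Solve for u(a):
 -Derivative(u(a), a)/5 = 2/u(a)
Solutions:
 u(a) = -sqrt(C1 - 20*a)
 u(a) = sqrt(C1 - 20*a)


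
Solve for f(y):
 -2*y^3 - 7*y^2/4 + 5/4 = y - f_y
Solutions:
 f(y) = C1 + y^4/2 + 7*y^3/12 + y^2/2 - 5*y/4


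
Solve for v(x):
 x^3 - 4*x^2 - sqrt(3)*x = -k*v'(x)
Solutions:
 v(x) = C1 - x^4/(4*k) + 4*x^3/(3*k) + sqrt(3)*x^2/(2*k)


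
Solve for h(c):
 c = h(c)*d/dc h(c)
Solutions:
 h(c) = -sqrt(C1 + c^2)
 h(c) = sqrt(C1 + c^2)


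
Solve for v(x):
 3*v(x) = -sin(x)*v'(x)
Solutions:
 v(x) = C1*(cos(x) + 1)^(3/2)/(cos(x) - 1)^(3/2)


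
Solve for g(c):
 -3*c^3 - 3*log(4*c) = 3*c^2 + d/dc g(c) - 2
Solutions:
 g(c) = C1 - 3*c^4/4 - c^3 - 3*c*log(c) - c*log(64) + 5*c


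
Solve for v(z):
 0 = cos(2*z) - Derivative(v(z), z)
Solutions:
 v(z) = C1 + sin(2*z)/2


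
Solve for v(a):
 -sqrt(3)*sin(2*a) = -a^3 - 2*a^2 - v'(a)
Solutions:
 v(a) = C1 - a^4/4 - 2*a^3/3 - sqrt(3)*cos(2*a)/2


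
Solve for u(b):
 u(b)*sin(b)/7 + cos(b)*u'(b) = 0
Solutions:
 u(b) = C1*cos(b)^(1/7)


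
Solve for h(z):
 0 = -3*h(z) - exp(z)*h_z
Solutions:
 h(z) = C1*exp(3*exp(-z))


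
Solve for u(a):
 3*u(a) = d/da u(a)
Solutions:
 u(a) = C1*exp(3*a)


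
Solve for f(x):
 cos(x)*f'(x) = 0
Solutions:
 f(x) = C1


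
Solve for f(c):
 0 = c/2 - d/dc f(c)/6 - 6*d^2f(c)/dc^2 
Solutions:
 f(c) = C1 + C2*exp(-c/36) + 3*c^2/2 - 108*c


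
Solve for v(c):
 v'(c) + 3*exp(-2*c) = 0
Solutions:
 v(c) = C1 + 3*exp(-2*c)/2


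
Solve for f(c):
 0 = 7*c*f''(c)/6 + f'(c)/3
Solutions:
 f(c) = C1 + C2*c^(5/7)


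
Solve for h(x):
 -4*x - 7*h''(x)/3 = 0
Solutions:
 h(x) = C1 + C2*x - 2*x^3/7


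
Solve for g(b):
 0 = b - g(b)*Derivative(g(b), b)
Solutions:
 g(b) = -sqrt(C1 + b^2)
 g(b) = sqrt(C1 + b^2)


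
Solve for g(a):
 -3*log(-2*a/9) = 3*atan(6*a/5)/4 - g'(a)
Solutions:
 g(a) = C1 + 3*a*log(-a) + 3*a*atan(6*a/5)/4 - 6*a*log(3) - 3*a + 3*a*log(2) - 5*log(36*a^2 + 25)/16


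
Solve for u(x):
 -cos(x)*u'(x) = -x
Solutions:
 u(x) = C1 + Integral(x/cos(x), x)


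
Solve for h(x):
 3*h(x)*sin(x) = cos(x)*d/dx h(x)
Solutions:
 h(x) = C1/cos(x)^3


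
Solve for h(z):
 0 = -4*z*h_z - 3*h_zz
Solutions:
 h(z) = C1 + C2*erf(sqrt(6)*z/3)


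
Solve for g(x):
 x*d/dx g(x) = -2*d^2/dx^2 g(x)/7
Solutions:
 g(x) = C1 + C2*erf(sqrt(7)*x/2)


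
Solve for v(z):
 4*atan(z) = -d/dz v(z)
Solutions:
 v(z) = C1 - 4*z*atan(z) + 2*log(z^2 + 1)


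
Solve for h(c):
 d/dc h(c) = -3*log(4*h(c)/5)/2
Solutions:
 2*Integral(1/(log(_y) - log(5) + 2*log(2)), (_y, h(c)))/3 = C1 - c


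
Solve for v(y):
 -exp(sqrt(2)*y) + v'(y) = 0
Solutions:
 v(y) = C1 + sqrt(2)*exp(sqrt(2)*y)/2


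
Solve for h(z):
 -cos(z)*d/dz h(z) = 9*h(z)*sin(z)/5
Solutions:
 h(z) = C1*cos(z)^(9/5)


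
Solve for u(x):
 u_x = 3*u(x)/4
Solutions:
 u(x) = C1*exp(3*x/4)


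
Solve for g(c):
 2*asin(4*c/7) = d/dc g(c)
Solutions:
 g(c) = C1 + 2*c*asin(4*c/7) + sqrt(49 - 16*c^2)/2


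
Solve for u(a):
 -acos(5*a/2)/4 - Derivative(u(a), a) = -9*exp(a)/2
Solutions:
 u(a) = C1 - a*acos(5*a/2)/4 + sqrt(4 - 25*a^2)/20 + 9*exp(a)/2


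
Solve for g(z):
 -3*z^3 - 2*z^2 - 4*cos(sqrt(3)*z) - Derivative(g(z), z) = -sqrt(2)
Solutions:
 g(z) = C1 - 3*z^4/4 - 2*z^3/3 + sqrt(2)*z - 4*sqrt(3)*sin(sqrt(3)*z)/3


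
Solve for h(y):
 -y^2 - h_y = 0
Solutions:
 h(y) = C1 - y^3/3


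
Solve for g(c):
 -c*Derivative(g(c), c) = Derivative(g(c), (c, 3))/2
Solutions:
 g(c) = C1 + Integral(C2*airyai(-2^(1/3)*c) + C3*airybi(-2^(1/3)*c), c)


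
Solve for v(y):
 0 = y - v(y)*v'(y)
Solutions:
 v(y) = -sqrt(C1 + y^2)
 v(y) = sqrt(C1 + y^2)


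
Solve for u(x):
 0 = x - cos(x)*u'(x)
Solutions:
 u(x) = C1 + Integral(x/cos(x), x)


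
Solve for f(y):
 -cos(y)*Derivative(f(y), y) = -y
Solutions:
 f(y) = C1 + Integral(y/cos(y), y)


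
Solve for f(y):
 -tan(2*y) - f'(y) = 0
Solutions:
 f(y) = C1 + log(cos(2*y))/2


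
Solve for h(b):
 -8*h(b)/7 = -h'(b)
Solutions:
 h(b) = C1*exp(8*b/7)


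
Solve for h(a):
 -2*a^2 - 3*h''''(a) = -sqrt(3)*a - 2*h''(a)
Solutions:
 h(a) = C1 + C2*a + C3*exp(-sqrt(6)*a/3) + C4*exp(sqrt(6)*a/3) + a^4/12 - sqrt(3)*a^3/12 + 3*a^2/2


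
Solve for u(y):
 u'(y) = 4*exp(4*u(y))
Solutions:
 u(y) = log(-(-1/(C1 + 16*y))^(1/4))
 u(y) = log(-1/(C1 + 16*y))/4
 u(y) = log(-I*(-1/(C1 + 16*y))^(1/4))
 u(y) = log(I*(-1/(C1 + 16*y))^(1/4))


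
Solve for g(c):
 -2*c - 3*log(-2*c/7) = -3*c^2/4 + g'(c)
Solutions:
 g(c) = C1 + c^3/4 - c^2 - 3*c*log(-c) + 3*c*(-log(2) + 1 + log(7))


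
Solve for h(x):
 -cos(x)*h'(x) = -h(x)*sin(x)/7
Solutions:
 h(x) = C1/cos(x)^(1/7)


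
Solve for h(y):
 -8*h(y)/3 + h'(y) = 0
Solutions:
 h(y) = C1*exp(8*y/3)


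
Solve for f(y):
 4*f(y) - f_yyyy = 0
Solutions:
 f(y) = C1*exp(-sqrt(2)*y) + C2*exp(sqrt(2)*y) + C3*sin(sqrt(2)*y) + C4*cos(sqrt(2)*y)


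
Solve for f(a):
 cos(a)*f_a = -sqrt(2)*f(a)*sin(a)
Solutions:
 f(a) = C1*cos(a)^(sqrt(2))


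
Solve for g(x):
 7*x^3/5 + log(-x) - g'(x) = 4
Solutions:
 g(x) = C1 + 7*x^4/20 + x*log(-x) - 5*x


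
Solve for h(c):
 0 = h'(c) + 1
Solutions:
 h(c) = C1 - c


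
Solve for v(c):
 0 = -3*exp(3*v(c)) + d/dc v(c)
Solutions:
 v(c) = log(-1/(C1 + 9*c))/3
 v(c) = log((-1/(C1 + 3*c))^(1/3)*(-3^(2/3) - 3*3^(1/6)*I)/6)
 v(c) = log((-1/(C1 + 3*c))^(1/3)*(-3^(2/3) + 3*3^(1/6)*I)/6)


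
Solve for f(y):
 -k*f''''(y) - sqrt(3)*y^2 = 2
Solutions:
 f(y) = C1 + C2*y + C3*y^2 + C4*y^3 - sqrt(3)*y^6/(360*k) - y^4/(12*k)


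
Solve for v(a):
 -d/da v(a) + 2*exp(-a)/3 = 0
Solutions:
 v(a) = C1 - 2*exp(-a)/3


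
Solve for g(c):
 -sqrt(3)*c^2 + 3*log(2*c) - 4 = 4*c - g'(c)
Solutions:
 g(c) = C1 + sqrt(3)*c^3/3 + 2*c^2 - 3*c*log(c) - c*log(8) + 7*c


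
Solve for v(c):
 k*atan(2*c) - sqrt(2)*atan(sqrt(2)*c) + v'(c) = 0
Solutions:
 v(c) = C1 - k*(c*atan(2*c) - log(4*c^2 + 1)/4) + sqrt(2)*(c*atan(sqrt(2)*c) - sqrt(2)*log(2*c^2 + 1)/4)


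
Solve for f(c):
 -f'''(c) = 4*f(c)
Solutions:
 f(c) = C3*exp(-2^(2/3)*c) + (C1*sin(2^(2/3)*sqrt(3)*c/2) + C2*cos(2^(2/3)*sqrt(3)*c/2))*exp(2^(2/3)*c/2)


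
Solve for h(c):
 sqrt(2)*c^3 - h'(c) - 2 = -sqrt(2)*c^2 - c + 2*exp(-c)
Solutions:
 h(c) = C1 + sqrt(2)*c^4/4 + sqrt(2)*c^3/3 + c^2/2 - 2*c + 2*exp(-c)


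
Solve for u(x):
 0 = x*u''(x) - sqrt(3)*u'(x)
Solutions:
 u(x) = C1 + C2*x^(1 + sqrt(3))


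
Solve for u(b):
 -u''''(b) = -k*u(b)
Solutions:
 u(b) = C1*exp(-b*k^(1/4)) + C2*exp(b*k^(1/4)) + C3*exp(-I*b*k^(1/4)) + C4*exp(I*b*k^(1/4))


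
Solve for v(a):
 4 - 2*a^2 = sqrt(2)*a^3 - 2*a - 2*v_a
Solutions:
 v(a) = C1 + sqrt(2)*a^4/8 + a^3/3 - a^2/2 - 2*a


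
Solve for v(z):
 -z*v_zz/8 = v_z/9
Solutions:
 v(z) = C1 + C2*z^(1/9)


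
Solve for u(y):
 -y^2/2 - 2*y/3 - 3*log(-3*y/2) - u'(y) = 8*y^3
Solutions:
 u(y) = C1 - 2*y^4 - y^3/6 - y^2/3 - 3*y*log(-y) + 3*y*(-log(3) + log(2) + 1)


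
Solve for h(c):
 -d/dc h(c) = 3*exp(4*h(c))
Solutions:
 h(c) = log(-I*(1/(C1 + 12*c))^(1/4))
 h(c) = log(I*(1/(C1 + 12*c))^(1/4))
 h(c) = log(-(1/(C1 + 12*c))^(1/4))
 h(c) = log(1/(C1 + 12*c))/4


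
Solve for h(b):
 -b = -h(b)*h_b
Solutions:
 h(b) = -sqrt(C1 + b^2)
 h(b) = sqrt(C1 + b^2)


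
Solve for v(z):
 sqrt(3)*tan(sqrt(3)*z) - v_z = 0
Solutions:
 v(z) = C1 - log(cos(sqrt(3)*z))


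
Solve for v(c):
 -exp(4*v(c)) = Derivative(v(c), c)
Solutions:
 v(c) = log(-I*(1/(C1 + 4*c))^(1/4))
 v(c) = log(I*(1/(C1 + 4*c))^(1/4))
 v(c) = log(-(1/(C1 + 4*c))^(1/4))
 v(c) = log(1/(C1 + 4*c))/4


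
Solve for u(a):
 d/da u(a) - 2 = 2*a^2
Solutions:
 u(a) = C1 + 2*a^3/3 + 2*a


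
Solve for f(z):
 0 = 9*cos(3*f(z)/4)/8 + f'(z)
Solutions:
 9*z/8 - 2*log(sin(3*f(z)/4) - 1)/3 + 2*log(sin(3*f(z)/4) + 1)/3 = C1


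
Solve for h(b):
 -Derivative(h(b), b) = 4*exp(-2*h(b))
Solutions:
 h(b) = log(-sqrt(C1 - 8*b))
 h(b) = log(C1 - 8*b)/2


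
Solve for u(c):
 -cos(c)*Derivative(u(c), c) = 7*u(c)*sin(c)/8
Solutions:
 u(c) = C1*cos(c)^(7/8)


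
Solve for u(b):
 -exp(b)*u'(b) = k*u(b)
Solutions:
 u(b) = C1*exp(k*exp(-b))


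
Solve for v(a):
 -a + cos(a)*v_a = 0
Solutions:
 v(a) = C1 + Integral(a/cos(a), a)


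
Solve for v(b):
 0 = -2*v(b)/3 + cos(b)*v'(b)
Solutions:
 v(b) = C1*(sin(b) + 1)^(1/3)/(sin(b) - 1)^(1/3)


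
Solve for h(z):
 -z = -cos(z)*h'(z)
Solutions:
 h(z) = C1 + Integral(z/cos(z), z)


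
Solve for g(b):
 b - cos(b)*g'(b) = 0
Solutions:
 g(b) = C1 + Integral(b/cos(b), b)


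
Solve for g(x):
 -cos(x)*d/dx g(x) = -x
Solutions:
 g(x) = C1 + Integral(x/cos(x), x)


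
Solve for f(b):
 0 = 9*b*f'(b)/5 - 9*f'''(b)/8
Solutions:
 f(b) = C1 + Integral(C2*airyai(2*5^(2/3)*b/5) + C3*airybi(2*5^(2/3)*b/5), b)


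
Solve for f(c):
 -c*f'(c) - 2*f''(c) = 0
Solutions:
 f(c) = C1 + C2*erf(c/2)


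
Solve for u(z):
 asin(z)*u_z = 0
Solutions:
 u(z) = C1


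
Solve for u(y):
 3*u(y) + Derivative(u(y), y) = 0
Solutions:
 u(y) = C1*exp(-3*y)


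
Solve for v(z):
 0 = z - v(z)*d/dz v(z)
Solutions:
 v(z) = -sqrt(C1 + z^2)
 v(z) = sqrt(C1 + z^2)


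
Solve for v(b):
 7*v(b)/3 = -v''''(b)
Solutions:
 v(b) = (C1*sin(sqrt(2)*3^(3/4)*7^(1/4)*b/6) + C2*cos(sqrt(2)*3^(3/4)*7^(1/4)*b/6))*exp(-sqrt(2)*3^(3/4)*7^(1/4)*b/6) + (C3*sin(sqrt(2)*3^(3/4)*7^(1/4)*b/6) + C4*cos(sqrt(2)*3^(3/4)*7^(1/4)*b/6))*exp(sqrt(2)*3^(3/4)*7^(1/4)*b/6)


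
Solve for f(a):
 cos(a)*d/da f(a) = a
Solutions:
 f(a) = C1 + Integral(a/cos(a), a)


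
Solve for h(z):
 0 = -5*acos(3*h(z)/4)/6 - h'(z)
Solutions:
 Integral(1/acos(3*_y/4), (_y, h(z))) = C1 - 5*z/6


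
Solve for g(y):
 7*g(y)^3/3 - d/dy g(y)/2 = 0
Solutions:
 g(y) = -sqrt(6)*sqrt(-1/(C1 + 14*y))/2
 g(y) = sqrt(6)*sqrt(-1/(C1 + 14*y))/2


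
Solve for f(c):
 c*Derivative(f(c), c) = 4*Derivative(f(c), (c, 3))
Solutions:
 f(c) = C1 + Integral(C2*airyai(2^(1/3)*c/2) + C3*airybi(2^(1/3)*c/2), c)


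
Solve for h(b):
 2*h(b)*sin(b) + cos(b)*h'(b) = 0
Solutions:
 h(b) = C1*cos(b)^2


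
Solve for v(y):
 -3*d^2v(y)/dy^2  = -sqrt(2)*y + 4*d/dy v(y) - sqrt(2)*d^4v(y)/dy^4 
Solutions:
 v(y) = C1 + C2*exp(-y*(sqrt(2)/(sqrt(2 - sqrt(2)/4) + sqrt(2))^(1/3) + 2*(sqrt(2 - sqrt(2)/4) + sqrt(2))^(1/3))/4)*sin(y*(-sqrt(6)/(sqrt(2 - sqrt(2)/4) + sqrt(2))^(1/3) + 2*sqrt(3)*(sqrt(2 - sqrt(2)/4) + sqrt(2))^(1/3))/4) + C3*exp(-y*(sqrt(2)/(sqrt(2 - sqrt(2)/4) + sqrt(2))^(1/3) + 2*(sqrt(2 - sqrt(2)/4) + sqrt(2))^(1/3))/4)*cos(y*(-sqrt(6)/(sqrt(2 - sqrt(2)/4) + sqrt(2))^(1/3) + 2*sqrt(3)*(sqrt(2 - sqrt(2)/4) + sqrt(2))^(1/3))/4) + C4*exp(y*(sqrt(2)/(2*(sqrt(2 - sqrt(2)/4) + sqrt(2))^(1/3)) + (sqrt(2 - sqrt(2)/4) + sqrt(2))^(1/3))) + sqrt(2)*y^2/8 - 3*sqrt(2)*y/16


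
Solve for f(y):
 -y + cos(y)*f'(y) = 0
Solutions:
 f(y) = C1 + Integral(y/cos(y), y)


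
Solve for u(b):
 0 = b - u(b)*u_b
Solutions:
 u(b) = -sqrt(C1 + b^2)
 u(b) = sqrt(C1 + b^2)


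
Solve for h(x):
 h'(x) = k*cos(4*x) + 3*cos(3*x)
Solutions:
 h(x) = C1 + k*sin(4*x)/4 + sin(3*x)


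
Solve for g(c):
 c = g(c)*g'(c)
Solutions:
 g(c) = -sqrt(C1 + c^2)
 g(c) = sqrt(C1 + c^2)


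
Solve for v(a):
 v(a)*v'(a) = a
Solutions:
 v(a) = -sqrt(C1 + a^2)
 v(a) = sqrt(C1 + a^2)


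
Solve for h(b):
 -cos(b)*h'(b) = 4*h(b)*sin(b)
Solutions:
 h(b) = C1*cos(b)^4


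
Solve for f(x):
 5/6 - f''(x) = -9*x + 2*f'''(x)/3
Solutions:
 f(x) = C1 + C2*x + C3*exp(-3*x/2) + 3*x^3/2 - 31*x^2/12


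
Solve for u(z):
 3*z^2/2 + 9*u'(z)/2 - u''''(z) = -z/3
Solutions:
 u(z) = C1 + C4*exp(6^(2/3)*z/2) - z^3/9 - z^2/27 + (C2*sin(3*2^(2/3)*3^(1/6)*z/4) + C3*cos(3*2^(2/3)*3^(1/6)*z/4))*exp(-6^(2/3)*z/4)


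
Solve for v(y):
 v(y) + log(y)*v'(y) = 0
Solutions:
 v(y) = C1*exp(-li(y))


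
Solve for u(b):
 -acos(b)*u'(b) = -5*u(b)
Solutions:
 u(b) = C1*exp(5*Integral(1/acos(b), b))


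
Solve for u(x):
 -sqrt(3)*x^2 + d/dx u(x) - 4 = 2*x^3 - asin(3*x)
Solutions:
 u(x) = C1 + x^4/2 + sqrt(3)*x^3/3 - x*asin(3*x) + 4*x - sqrt(1 - 9*x^2)/3


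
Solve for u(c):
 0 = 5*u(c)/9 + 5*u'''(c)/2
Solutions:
 u(c) = C3*exp(-6^(1/3)*c/3) + (C1*sin(2^(1/3)*3^(5/6)*c/6) + C2*cos(2^(1/3)*3^(5/6)*c/6))*exp(6^(1/3)*c/6)


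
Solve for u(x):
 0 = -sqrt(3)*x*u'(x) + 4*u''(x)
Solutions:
 u(x) = C1 + C2*erfi(sqrt(2)*3^(1/4)*x/4)


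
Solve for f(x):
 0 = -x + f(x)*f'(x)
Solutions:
 f(x) = -sqrt(C1 + x^2)
 f(x) = sqrt(C1 + x^2)


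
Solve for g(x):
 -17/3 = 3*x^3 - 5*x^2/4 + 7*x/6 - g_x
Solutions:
 g(x) = C1 + 3*x^4/4 - 5*x^3/12 + 7*x^2/12 + 17*x/3


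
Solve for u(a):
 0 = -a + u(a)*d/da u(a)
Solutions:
 u(a) = -sqrt(C1 + a^2)
 u(a) = sqrt(C1 + a^2)


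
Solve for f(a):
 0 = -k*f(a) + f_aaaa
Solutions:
 f(a) = C1*exp(-a*k^(1/4)) + C2*exp(a*k^(1/4)) + C3*exp(-I*a*k^(1/4)) + C4*exp(I*a*k^(1/4))


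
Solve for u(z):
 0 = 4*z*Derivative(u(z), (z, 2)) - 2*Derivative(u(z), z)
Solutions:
 u(z) = C1 + C2*z^(3/2)


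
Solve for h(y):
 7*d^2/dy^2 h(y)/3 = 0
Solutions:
 h(y) = C1 + C2*y


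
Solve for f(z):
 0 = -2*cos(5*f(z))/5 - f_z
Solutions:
 f(z) = -asin((C1 + exp(4*z))/(C1 - exp(4*z)))/5 + pi/5
 f(z) = asin((C1 + exp(4*z))/(C1 - exp(4*z)))/5


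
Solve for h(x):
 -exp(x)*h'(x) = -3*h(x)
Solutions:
 h(x) = C1*exp(-3*exp(-x))


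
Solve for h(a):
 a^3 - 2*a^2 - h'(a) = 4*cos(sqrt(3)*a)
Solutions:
 h(a) = C1 + a^4/4 - 2*a^3/3 - 4*sqrt(3)*sin(sqrt(3)*a)/3


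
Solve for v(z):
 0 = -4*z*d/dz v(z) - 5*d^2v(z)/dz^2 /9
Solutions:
 v(z) = C1 + C2*erf(3*sqrt(10)*z/5)


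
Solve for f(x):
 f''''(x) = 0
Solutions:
 f(x) = C1 + C2*x + C3*x^2 + C4*x^3


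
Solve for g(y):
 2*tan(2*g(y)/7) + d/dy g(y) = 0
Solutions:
 g(y) = -7*asin(C1*exp(-4*y/7))/2 + 7*pi/2
 g(y) = 7*asin(C1*exp(-4*y/7))/2


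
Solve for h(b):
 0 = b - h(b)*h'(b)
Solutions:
 h(b) = -sqrt(C1 + b^2)
 h(b) = sqrt(C1 + b^2)


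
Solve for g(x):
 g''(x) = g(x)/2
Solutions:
 g(x) = C1*exp(-sqrt(2)*x/2) + C2*exp(sqrt(2)*x/2)


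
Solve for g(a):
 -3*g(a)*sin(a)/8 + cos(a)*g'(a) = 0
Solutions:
 g(a) = C1/cos(a)^(3/8)


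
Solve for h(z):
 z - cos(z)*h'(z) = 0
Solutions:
 h(z) = C1 + Integral(z/cos(z), z)


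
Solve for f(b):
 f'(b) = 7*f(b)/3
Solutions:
 f(b) = C1*exp(7*b/3)


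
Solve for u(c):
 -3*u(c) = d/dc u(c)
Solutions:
 u(c) = C1*exp(-3*c)


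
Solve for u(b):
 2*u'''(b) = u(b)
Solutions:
 u(b) = C3*exp(2^(2/3)*b/2) + (C1*sin(2^(2/3)*sqrt(3)*b/4) + C2*cos(2^(2/3)*sqrt(3)*b/4))*exp(-2^(2/3)*b/4)


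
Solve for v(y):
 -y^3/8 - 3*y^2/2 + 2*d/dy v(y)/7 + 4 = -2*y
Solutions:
 v(y) = C1 + 7*y^4/64 + 7*y^3/4 - 7*y^2/2 - 14*y


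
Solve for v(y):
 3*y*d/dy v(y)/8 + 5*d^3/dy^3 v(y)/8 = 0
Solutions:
 v(y) = C1 + Integral(C2*airyai(-3^(1/3)*5^(2/3)*y/5) + C3*airybi(-3^(1/3)*5^(2/3)*y/5), y)


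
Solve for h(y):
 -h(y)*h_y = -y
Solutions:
 h(y) = -sqrt(C1 + y^2)
 h(y) = sqrt(C1 + y^2)


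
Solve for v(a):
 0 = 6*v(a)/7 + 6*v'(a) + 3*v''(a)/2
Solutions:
 v(a) = C1*exp(2*a*(-1 + sqrt(42)/7)) + C2*exp(-2*a*(sqrt(42)/7 + 1))


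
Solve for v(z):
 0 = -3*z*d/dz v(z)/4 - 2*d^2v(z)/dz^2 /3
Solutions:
 v(z) = C1 + C2*erf(3*z/4)


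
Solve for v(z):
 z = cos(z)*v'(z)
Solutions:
 v(z) = C1 + Integral(z/cos(z), z)


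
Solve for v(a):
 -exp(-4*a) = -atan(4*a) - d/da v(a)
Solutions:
 v(a) = C1 - a*atan(4*a) + log(16*a^2 + 1)/8 - exp(-4*a)/4


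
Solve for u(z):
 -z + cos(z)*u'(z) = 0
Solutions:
 u(z) = C1 + Integral(z/cos(z), z)


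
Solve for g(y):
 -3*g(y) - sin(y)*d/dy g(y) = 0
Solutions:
 g(y) = C1*(cos(y) + 1)^(3/2)/(cos(y) - 1)^(3/2)


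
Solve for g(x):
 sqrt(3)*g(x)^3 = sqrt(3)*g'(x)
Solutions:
 g(x) = -sqrt(2)*sqrt(-1/(C1 + x))/2
 g(x) = sqrt(2)*sqrt(-1/(C1 + x))/2


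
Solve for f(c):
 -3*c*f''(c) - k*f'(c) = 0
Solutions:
 f(c) = C1 + c^(1 - re(k)/3)*(C2*sin(log(c)*Abs(im(k))/3) + C3*cos(log(c)*im(k)/3))


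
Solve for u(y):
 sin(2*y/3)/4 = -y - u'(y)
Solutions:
 u(y) = C1 - y^2/2 + 3*cos(2*y/3)/8


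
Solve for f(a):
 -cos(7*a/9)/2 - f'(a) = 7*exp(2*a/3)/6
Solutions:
 f(a) = C1 - 7*exp(2*a/3)/4 - 9*sin(7*a/9)/14


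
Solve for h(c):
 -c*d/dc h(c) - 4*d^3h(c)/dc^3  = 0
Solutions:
 h(c) = C1 + Integral(C2*airyai(-2^(1/3)*c/2) + C3*airybi(-2^(1/3)*c/2), c)


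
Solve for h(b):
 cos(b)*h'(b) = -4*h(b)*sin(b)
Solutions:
 h(b) = C1*cos(b)^4


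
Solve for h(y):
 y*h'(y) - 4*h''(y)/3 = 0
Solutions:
 h(y) = C1 + C2*erfi(sqrt(6)*y/4)


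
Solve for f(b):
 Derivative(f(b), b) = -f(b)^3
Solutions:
 f(b) = -sqrt(2)*sqrt(-1/(C1 - b))/2
 f(b) = sqrt(2)*sqrt(-1/(C1 - b))/2


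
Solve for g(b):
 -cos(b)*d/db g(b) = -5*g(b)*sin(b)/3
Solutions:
 g(b) = C1/cos(b)^(5/3)


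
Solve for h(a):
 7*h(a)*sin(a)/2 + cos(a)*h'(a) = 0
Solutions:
 h(a) = C1*cos(a)^(7/2)


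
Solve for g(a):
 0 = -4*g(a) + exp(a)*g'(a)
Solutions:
 g(a) = C1*exp(-4*exp(-a))


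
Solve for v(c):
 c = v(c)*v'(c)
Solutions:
 v(c) = -sqrt(C1 + c^2)
 v(c) = sqrt(C1 + c^2)


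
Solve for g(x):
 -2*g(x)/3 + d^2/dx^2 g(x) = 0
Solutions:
 g(x) = C1*exp(-sqrt(6)*x/3) + C2*exp(sqrt(6)*x/3)


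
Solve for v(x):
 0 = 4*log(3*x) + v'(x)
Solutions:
 v(x) = C1 - 4*x*log(x) - x*log(81) + 4*x


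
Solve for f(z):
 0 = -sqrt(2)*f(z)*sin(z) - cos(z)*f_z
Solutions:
 f(z) = C1*cos(z)^(sqrt(2))


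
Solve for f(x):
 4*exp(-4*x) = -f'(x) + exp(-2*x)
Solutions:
 f(x) = C1 - exp(-2*x)/2 + exp(-4*x)


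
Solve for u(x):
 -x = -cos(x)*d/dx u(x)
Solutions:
 u(x) = C1 + Integral(x/cos(x), x)


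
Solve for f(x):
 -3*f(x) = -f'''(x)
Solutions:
 f(x) = C3*exp(3^(1/3)*x) + (C1*sin(3^(5/6)*x/2) + C2*cos(3^(5/6)*x/2))*exp(-3^(1/3)*x/2)


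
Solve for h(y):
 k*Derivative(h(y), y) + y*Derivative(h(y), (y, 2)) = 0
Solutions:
 h(y) = C1 + y^(1 - re(k))*(C2*sin(log(y)*Abs(im(k))) + C3*cos(log(y)*im(k)))


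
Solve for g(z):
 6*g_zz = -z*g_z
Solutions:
 g(z) = C1 + C2*erf(sqrt(3)*z/6)


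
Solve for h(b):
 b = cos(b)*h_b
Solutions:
 h(b) = C1 + Integral(b/cos(b), b)


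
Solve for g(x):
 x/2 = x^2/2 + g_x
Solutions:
 g(x) = C1 - x^3/6 + x^2/4


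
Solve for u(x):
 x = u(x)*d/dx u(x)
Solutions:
 u(x) = -sqrt(C1 + x^2)
 u(x) = sqrt(C1 + x^2)


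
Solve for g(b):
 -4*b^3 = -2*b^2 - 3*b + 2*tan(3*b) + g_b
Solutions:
 g(b) = C1 - b^4 + 2*b^3/3 + 3*b^2/2 + 2*log(cos(3*b))/3


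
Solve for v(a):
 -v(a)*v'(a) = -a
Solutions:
 v(a) = -sqrt(C1 + a^2)
 v(a) = sqrt(C1 + a^2)


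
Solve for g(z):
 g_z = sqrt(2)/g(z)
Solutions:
 g(z) = -sqrt(C1 + 2*sqrt(2)*z)
 g(z) = sqrt(C1 + 2*sqrt(2)*z)


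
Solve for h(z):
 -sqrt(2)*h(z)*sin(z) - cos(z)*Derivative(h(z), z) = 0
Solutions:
 h(z) = C1*cos(z)^(sqrt(2))


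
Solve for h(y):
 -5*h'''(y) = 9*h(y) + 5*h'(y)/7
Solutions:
 h(y) = C1*exp(y*(-10*3^(2/3)*490^(1/3)/(3969 + sqrt(15755061))^(1/3) + 2100^(1/3)*(3969 + sqrt(15755061))^(1/3))/420)*sin(3^(1/6)*y*(30*490^(1/3)/(3969 + sqrt(15755061))^(1/3) + 3^(2/3)*700^(1/3)*(3969 + sqrt(15755061))^(1/3))/420) + C2*exp(y*(-10*3^(2/3)*490^(1/3)/(3969 + sqrt(15755061))^(1/3) + 2100^(1/3)*(3969 + sqrt(15755061))^(1/3))/420)*cos(3^(1/6)*y*(30*490^(1/3)/(3969 + sqrt(15755061))^(1/3) + 3^(2/3)*700^(1/3)*(3969 + sqrt(15755061))^(1/3))/420) + C3*exp(-y*(-10*3^(2/3)*490^(1/3)/(3969 + sqrt(15755061))^(1/3) + 2100^(1/3)*(3969 + sqrt(15755061))^(1/3))/210)


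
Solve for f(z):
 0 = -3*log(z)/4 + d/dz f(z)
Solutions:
 f(z) = C1 + 3*z*log(z)/4 - 3*z/4


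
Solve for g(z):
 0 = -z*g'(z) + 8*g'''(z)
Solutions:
 g(z) = C1 + Integral(C2*airyai(z/2) + C3*airybi(z/2), z)


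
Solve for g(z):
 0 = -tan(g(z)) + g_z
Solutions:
 g(z) = pi - asin(C1*exp(z))
 g(z) = asin(C1*exp(z))


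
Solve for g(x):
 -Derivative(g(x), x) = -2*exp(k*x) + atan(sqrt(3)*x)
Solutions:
 g(x) = C1 - x*atan(sqrt(3)*x) + 2*Piecewise((exp(k*x)/k, Ne(k, 0)), (x, True)) + sqrt(3)*log(3*x^2 + 1)/6


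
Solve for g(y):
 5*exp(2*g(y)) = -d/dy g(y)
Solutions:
 g(y) = log(-sqrt(-1/(C1 - 5*y))) - log(2)/2
 g(y) = log(-1/(C1 - 5*y))/2 - log(2)/2


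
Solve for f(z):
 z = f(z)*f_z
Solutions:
 f(z) = -sqrt(C1 + z^2)
 f(z) = sqrt(C1 + z^2)


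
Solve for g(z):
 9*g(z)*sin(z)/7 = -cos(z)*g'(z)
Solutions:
 g(z) = C1*cos(z)^(9/7)


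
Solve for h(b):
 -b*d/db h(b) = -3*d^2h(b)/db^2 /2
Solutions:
 h(b) = C1 + C2*erfi(sqrt(3)*b/3)


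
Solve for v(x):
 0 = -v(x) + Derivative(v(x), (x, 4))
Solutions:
 v(x) = C1*exp(-x) + C2*exp(x) + C3*sin(x) + C4*cos(x)


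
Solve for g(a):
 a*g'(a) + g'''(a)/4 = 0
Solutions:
 g(a) = C1 + Integral(C2*airyai(-2^(2/3)*a) + C3*airybi(-2^(2/3)*a), a)


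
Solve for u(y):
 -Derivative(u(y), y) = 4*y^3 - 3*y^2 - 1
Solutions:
 u(y) = C1 - y^4 + y^3 + y


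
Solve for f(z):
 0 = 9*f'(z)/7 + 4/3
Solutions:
 f(z) = C1 - 28*z/27


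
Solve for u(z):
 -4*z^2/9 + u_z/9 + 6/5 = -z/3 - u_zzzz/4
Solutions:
 u(z) = C1 + C4*exp(-2^(2/3)*3^(1/3)*z/3) + 4*z^3/3 - 3*z^2/2 - 54*z/5 + (C2*sin(2^(2/3)*3^(5/6)*z/6) + C3*cos(2^(2/3)*3^(5/6)*z/6))*exp(2^(2/3)*3^(1/3)*z/6)


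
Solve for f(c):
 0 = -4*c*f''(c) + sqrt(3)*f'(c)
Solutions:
 f(c) = C1 + C2*c^(sqrt(3)/4 + 1)


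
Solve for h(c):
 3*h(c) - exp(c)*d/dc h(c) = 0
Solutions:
 h(c) = C1*exp(-3*exp(-c))


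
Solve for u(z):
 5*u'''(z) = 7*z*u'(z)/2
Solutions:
 u(z) = C1 + Integral(C2*airyai(10^(2/3)*7^(1/3)*z/10) + C3*airybi(10^(2/3)*7^(1/3)*z/10), z)


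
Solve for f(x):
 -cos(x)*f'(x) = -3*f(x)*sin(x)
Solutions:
 f(x) = C1/cos(x)^3


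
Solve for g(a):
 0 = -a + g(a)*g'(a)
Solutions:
 g(a) = -sqrt(C1 + a^2)
 g(a) = sqrt(C1 + a^2)


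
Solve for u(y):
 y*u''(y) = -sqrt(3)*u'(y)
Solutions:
 u(y) = C1 + C2*y^(1 - sqrt(3))


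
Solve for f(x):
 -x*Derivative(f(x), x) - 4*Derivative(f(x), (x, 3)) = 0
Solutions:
 f(x) = C1 + Integral(C2*airyai(-2^(1/3)*x/2) + C3*airybi(-2^(1/3)*x/2), x)


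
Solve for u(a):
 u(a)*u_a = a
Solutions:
 u(a) = -sqrt(C1 + a^2)
 u(a) = sqrt(C1 + a^2)


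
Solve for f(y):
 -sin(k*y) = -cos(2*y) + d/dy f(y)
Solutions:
 f(y) = C1 + sin(2*y)/2 + cos(k*y)/k


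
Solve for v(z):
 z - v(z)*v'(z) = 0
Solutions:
 v(z) = -sqrt(C1 + z^2)
 v(z) = sqrt(C1 + z^2)


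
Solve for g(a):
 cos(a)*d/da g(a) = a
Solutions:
 g(a) = C1 + Integral(a/cos(a), a)


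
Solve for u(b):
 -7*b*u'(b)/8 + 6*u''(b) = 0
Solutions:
 u(b) = C1 + C2*erfi(sqrt(42)*b/24)


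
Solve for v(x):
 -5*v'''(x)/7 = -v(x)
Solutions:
 v(x) = C3*exp(5^(2/3)*7^(1/3)*x/5) + (C1*sin(sqrt(3)*5^(2/3)*7^(1/3)*x/10) + C2*cos(sqrt(3)*5^(2/3)*7^(1/3)*x/10))*exp(-5^(2/3)*7^(1/3)*x/10)


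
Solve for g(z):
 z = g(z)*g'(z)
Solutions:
 g(z) = -sqrt(C1 + z^2)
 g(z) = sqrt(C1 + z^2)


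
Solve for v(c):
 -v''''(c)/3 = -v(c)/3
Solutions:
 v(c) = C1*exp(-c) + C2*exp(c) + C3*sin(c) + C4*cos(c)


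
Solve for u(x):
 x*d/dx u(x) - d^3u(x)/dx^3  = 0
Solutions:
 u(x) = C1 + Integral(C2*airyai(x) + C3*airybi(x), x)


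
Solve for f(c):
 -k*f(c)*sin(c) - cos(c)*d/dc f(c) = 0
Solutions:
 f(c) = C1*exp(k*log(cos(c)))


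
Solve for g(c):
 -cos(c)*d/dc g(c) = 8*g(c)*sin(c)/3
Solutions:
 g(c) = C1*cos(c)^(8/3)


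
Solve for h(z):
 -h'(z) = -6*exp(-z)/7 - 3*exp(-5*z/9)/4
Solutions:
 h(z) = C1 - 6*exp(-z)/7 - 27*exp(-5*z/9)/20


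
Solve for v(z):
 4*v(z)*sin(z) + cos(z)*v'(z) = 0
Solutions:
 v(z) = C1*cos(z)^4


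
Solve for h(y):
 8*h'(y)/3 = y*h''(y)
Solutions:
 h(y) = C1 + C2*y^(11/3)


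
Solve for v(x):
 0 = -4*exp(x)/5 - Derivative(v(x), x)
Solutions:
 v(x) = C1 - 4*exp(x)/5
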